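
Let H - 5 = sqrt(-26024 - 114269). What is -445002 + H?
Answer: -444997 + I*sqrt(140293) ≈ -4.45e+5 + 374.56*I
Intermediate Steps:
H = 5 + I*sqrt(140293) (H = 5 + sqrt(-26024 - 114269) = 5 + sqrt(-140293) = 5 + I*sqrt(140293) ≈ 5.0 + 374.56*I)
-445002 + H = -445002 + (5 + I*sqrt(140293)) = -444997 + I*sqrt(140293)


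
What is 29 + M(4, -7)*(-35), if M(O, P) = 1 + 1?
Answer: -41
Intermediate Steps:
M(O, P) = 2
29 + M(4, -7)*(-35) = 29 + 2*(-35) = 29 - 70 = -41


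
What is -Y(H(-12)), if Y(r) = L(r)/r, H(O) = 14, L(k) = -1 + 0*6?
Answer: 1/14 ≈ 0.071429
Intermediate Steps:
L(k) = -1 (L(k) = -1 + 0 = -1)
Y(r) = -1/r
-Y(H(-12)) = -(-1)/14 = -1*(-1/14) = 1/14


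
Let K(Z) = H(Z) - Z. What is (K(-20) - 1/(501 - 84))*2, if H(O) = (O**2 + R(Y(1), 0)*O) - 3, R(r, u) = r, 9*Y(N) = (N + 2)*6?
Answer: 314416/417 ≈ 754.00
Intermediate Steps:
Y(N) = 4/3 + 2*N/3 (Y(N) = ((N + 2)*6)/9 = ((2 + N)*6)/9 = (12 + 6*N)/9 = 4/3 + 2*N/3)
H(O) = -3 + O**2 + 2*O (H(O) = (O**2 + (4/3 + (2/3)*1)*O) - 3 = (O**2 + (4/3 + 2/3)*O) - 3 = (O**2 + 2*O) - 3 = -3 + O**2 + 2*O)
K(Z) = -3 + Z + Z**2 (K(Z) = (-3 + Z**2 + 2*Z) - Z = -3 + Z + Z**2)
(K(-20) - 1/(501 - 84))*2 = ((-3 - 20 + (-20)**2) - 1/(501 - 84))*2 = ((-3 - 20 + 400) - 1/417)*2 = (377 - 1*1/417)*2 = (377 - 1/417)*2 = (157208/417)*2 = 314416/417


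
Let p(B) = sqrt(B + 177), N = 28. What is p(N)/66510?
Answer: sqrt(205)/66510 ≈ 0.00021527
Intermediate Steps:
p(B) = sqrt(177 + B)
p(N)/66510 = sqrt(177 + 28)/66510 = sqrt(205)*(1/66510) = sqrt(205)/66510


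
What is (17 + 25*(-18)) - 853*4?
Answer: -3845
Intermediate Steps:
(17 + 25*(-18)) - 853*4 = (17 - 450) - 1*3412 = -433 - 3412 = -3845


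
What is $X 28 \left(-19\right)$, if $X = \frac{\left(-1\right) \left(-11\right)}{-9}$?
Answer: $\frac{5852}{9} \approx 650.22$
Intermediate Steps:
$X = - \frac{11}{9}$ ($X = 11 \left(- \frac{1}{9}\right) = - \frac{11}{9} \approx -1.2222$)
$X 28 \left(-19\right) = \left(- \frac{11}{9}\right) 28 \left(-19\right) = \left(- \frac{308}{9}\right) \left(-19\right) = \frac{5852}{9}$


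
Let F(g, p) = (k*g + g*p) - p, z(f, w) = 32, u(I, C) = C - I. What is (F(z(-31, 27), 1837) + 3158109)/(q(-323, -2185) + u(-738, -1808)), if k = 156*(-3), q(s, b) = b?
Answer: -640016/651 ≈ -983.13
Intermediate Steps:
k = -468
F(g, p) = -p - 468*g + g*p (F(g, p) = (-468*g + g*p) - p = -p - 468*g + g*p)
(F(z(-31, 27), 1837) + 3158109)/(q(-323, -2185) + u(-738, -1808)) = ((-1*1837 - 468*32 + 32*1837) + 3158109)/(-2185 + (-1808 - 1*(-738))) = ((-1837 - 14976 + 58784) + 3158109)/(-2185 + (-1808 + 738)) = (41971 + 3158109)/(-2185 - 1070) = 3200080/(-3255) = 3200080*(-1/3255) = -640016/651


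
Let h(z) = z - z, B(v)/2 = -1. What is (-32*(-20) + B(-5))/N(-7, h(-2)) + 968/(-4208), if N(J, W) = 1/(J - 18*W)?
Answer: -2349237/526 ≈ -4466.2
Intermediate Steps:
B(v) = -2 (B(v) = 2*(-1) = -2)
h(z) = 0
(-32*(-20) + B(-5))/N(-7, h(-2)) + 968/(-4208) = (-32*(-20) - 2)/(1/(-7 - 18*0)) + 968/(-4208) = (640 - 2)/(1/(-7 + 0)) + 968*(-1/4208) = 638/(1/(-7)) - 121/526 = 638/(-1/7) - 121/526 = 638*(-7) - 121/526 = -4466 - 121/526 = -2349237/526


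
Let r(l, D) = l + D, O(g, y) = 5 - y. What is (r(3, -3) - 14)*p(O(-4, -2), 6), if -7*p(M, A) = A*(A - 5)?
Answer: 12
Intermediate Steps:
p(M, A) = -A*(-5 + A)/7 (p(M, A) = -A*(A - 5)/7 = -A*(-5 + A)/7)
r(l, D) = D + l
(r(3, -3) - 14)*p(O(-4, -2), 6) = ((-3 + 3) - 14)*((⅐)*6*(5 - 1*6)) = (0 - 14)*((⅐)*6*(5 - 6)) = -2*6*(-1) = -14*(-6/7) = 12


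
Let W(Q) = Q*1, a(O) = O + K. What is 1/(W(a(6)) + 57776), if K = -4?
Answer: 1/57778 ≈ 1.7308e-5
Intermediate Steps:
a(O) = -4 + O (a(O) = O - 4 = -4 + O)
W(Q) = Q
1/(W(a(6)) + 57776) = 1/((-4 + 6) + 57776) = 1/(2 + 57776) = 1/57778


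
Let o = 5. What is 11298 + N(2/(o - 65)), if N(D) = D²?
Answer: 10168201/900 ≈ 11298.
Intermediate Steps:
11298 + N(2/(o - 65)) = 11298 + (2/(5 - 65))² = 11298 + (2/(-60))² = 11298 + (2*(-1/60))² = 11298 + (-1/30)² = 11298 + 1/900 = 10168201/900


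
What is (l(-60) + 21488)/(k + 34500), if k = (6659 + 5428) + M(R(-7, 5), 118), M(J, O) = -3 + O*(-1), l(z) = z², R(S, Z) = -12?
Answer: 1792/3319 ≈ 0.53992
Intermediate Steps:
M(J, O) = -3 - O
k = 11966 (k = (6659 + 5428) + (-3 - 1*118) = 12087 + (-3 - 118) = 12087 - 121 = 11966)
(l(-60) + 21488)/(k + 34500) = ((-60)² + 21488)/(11966 + 34500) = (3600 + 21488)/46466 = 25088*(1/46466) = 1792/3319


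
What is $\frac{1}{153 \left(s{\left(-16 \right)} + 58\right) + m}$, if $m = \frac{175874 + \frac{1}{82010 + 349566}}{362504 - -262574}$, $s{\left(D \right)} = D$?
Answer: $\frac{269768662928}{1733609330972753} \approx 0.00015561$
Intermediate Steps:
$m = \frac{75902997425}{269768662928}$ ($m = \frac{175874 + \frac{1}{431576}}{362504 + 262574} = \frac{175874 + \frac{1}{431576}}{625078} = \frac{75902997425}{431576} \cdot \frac{1}{625078} = \frac{75902997425}{269768662928} \approx 0.28136$)
$\frac{1}{153 \left(s{\left(-16 \right)} + 58\right) + m} = \frac{1}{153 \left(-16 + 58\right) + \frac{75902997425}{269768662928}} = \frac{1}{153 \cdot 42 + \frac{75902997425}{269768662928}} = \frac{1}{6426 + \frac{75902997425}{269768662928}} = \frac{1}{\frac{1733609330972753}{269768662928}} = \frac{269768662928}{1733609330972753}$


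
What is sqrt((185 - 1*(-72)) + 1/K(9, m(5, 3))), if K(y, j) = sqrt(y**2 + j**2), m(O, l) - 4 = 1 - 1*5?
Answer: sqrt(2314)/3 ≈ 16.035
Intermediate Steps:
m(O, l) = 0 (m(O, l) = 4 + (1 - 1*5) = 4 + (1 - 5) = 4 - 4 = 0)
K(y, j) = sqrt(j**2 + y**2)
sqrt((185 - 1*(-72)) + 1/K(9, m(5, 3))) = sqrt((185 - 1*(-72)) + 1/(sqrt(0**2 + 9**2))) = sqrt((185 + 72) + 1/(sqrt(0 + 81))) = sqrt(257 + 1/(sqrt(81))) = sqrt(257 + 1/9) = sqrt(2314/9) = sqrt(2314)/3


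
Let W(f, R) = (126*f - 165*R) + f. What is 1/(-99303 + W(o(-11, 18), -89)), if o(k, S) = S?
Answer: -1/82332 ≈ -1.2146e-5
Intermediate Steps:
W(f, R) = -165*R + 127*f (W(f, R) = (-165*R + 126*f) + f = -165*R + 127*f)
1/(-99303 + W(o(-11, 18), -89)) = 1/(-99303 + (-165*(-89) + 127*18)) = 1/(-99303 + (14685 + 2286)) = 1/(-99303 + 16971) = 1/(-82332) = -1/82332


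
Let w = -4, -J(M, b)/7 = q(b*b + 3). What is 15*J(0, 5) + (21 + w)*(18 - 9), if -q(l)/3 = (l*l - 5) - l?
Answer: 236718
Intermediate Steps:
q(l) = 15 - 3*l**2 + 3*l (q(l) = -3*((l*l - 5) - l) = -3*((l**2 - 5) - l) = -3*((-5 + l**2) - l) = -3*(-5 + l**2 - l) = 15 - 3*l**2 + 3*l)
J(M, b) = -168 - 21*b**2 + 21*(3 + b**2)**2 (J(M, b) = -7*(15 - 3*(b*b + 3)**2 + 3*(b*b + 3)) = -7*(15 - 3*(b**2 + 3)**2 + 3*(b**2 + 3)) = -7*(15 - 3*(3 + b**2)**2 + 3*(3 + b**2)) = -7*(15 - 3*(3 + b**2)**2 + (9 + 3*b**2)) = -7*(24 - 3*(3 + b**2)**2 + 3*b**2) = -168 - 21*b**2 + 21*(3 + b**2)**2)
15*J(0, 5) + (21 + w)*(18 - 9) = 15*(21 + 21*5**4 + 105*5**2) + (21 - 4)*(18 - 9) = 15*(21 + 21*625 + 105*25) + 17*9 = 15*(21 + 13125 + 2625) + 153 = 15*15771 + 153 = 236565 + 153 = 236718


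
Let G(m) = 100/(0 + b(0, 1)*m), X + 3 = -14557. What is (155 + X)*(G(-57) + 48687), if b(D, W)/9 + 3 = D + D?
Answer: -1079357906165/1539 ≈ -7.0134e+8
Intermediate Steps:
b(D, W) = -27 + 18*D (b(D, W) = -27 + 9*(D + D) = -27 + 9*(2*D) = -27 + 18*D)
X = -14560 (X = -3 - 14557 = -14560)
G(m) = -100/(27*m) (G(m) = 100/(0 + (-27 + 18*0)*m) = 100/(0 + (-27 + 0)*m) = 100/(0 - 27*m) = 100/((-27*m)) = 100*(-1/(27*m)) = -100/(27*m))
(155 + X)*(G(-57) + 48687) = (155 - 14560)*(-100/27/(-57) + 48687) = -14405*(-100/27*(-1/57) + 48687) = -14405*(100/1539 + 48687) = -14405*74929393/1539 = -1079357906165/1539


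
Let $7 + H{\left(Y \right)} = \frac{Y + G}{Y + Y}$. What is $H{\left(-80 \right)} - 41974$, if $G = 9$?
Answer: $- \frac{6716889}{160} \approx -41981.0$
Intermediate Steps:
$H{\left(Y \right)} = -7 + \frac{9 + Y}{2 Y}$ ($H{\left(Y \right)} = -7 + \frac{Y + 9}{Y + Y} = -7 + \frac{9 + Y}{2 Y}$)
$H{\left(-80 \right)} - 41974 = \frac{9 - -1040}{2 \left(-80\right)} - 41974 = \frac{1}{2} \left(- \frac{1}{80}\right) \left(9 + 1040\right) - 41974 = \frac{1}{2} \left(- \frac{1}{80}\right) 1049 - 41974 = - \frac{1049}{160} - 41974 = - \frac{6716889}{160}$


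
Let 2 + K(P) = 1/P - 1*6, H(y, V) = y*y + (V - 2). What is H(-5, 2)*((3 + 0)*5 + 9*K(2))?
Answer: -2625/2 ≈ -1312.5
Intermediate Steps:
H(y, V) = -2 + V + y**2 (H(y, V) = y**2 + (-2 + V) = -2 + V + y**2)
K(P) = -8 + 1/P (K(P) = -2 + (1/P - 1*6) = -2 + (1/P - 6) = -2 + (-6 + 1/P) = -8 + 1/P)
H(-5, 2)*((3 + 0)*5 + 9*K(2)) = (-2 + 2 + (-5)**2)*((3 + 0)*5 + 9*(-8 + 1/2)) = (-2 + 2 + 25)*(3*5 + 9*(-8 + 1/2)) = 25*(15 + 9*(-15/2)) = 25*(15 - 135/2) = 25*(-105/2) = -2625/2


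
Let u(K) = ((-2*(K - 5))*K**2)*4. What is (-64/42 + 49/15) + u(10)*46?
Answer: -6439939/35 ≈ -1.8400e+5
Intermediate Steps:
u(K) = 4*K**2*(10 - 2*K) (u(K) = ((-2*(-5 + K))*K**2)*4 = ((10 - 2*K)*K**2)*4 = (K**2*(10 - 2*K))*4 = 4*K**2*(10 - 2*K))
(-64/42 + 49/15) + u(10)*46 = (-64/42 + 49/15) + (8*10**2*(5 - 1*10))*46 = (-64*1/42 + 49*(1/15)) + (8*100*(5 - 10))*46 = (-32/21 + 49/15) + (8*100*(-5))*46 = 61/35 - 4000*46 = 61/35 - 184000 = -6439939/35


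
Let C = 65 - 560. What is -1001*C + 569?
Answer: 496064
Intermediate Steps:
C = -495
-1001*C + 569 = -1001*(-495) + 569 = 495495 + 569 = 496064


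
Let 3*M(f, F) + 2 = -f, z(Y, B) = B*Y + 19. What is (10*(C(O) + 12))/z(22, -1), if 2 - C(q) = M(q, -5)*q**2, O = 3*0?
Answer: -140/3 ≈ -46.667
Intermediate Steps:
O = 0
z(Y, B) = 19 + B*Y
M(f, F) = -2/3 - f/3 (M(f, F) = -2/3 + (-f)/3 = -2/3 - f/3)
C(q) = 2 - q**2*(-2/3 - q/3) (C(q) = 2 - (-2/3 - q/3)*q**2 = 2 - q**2*(-2/3 - q/3))
(10*(C(O) + 12))/z(22, -1) = (10*((2 + (1/3)*0**2*(2 + 0)) + 12))/(19 - 1*22) = (10*((2 + (1/3)*0*2) + 12))/(19 - 22) = (10*((2 + 0) + 12))/(-3) = (10*(2 + 12))*(-1/3) = (10*14)*(-1/3) = 140*(-1/3) = -140/3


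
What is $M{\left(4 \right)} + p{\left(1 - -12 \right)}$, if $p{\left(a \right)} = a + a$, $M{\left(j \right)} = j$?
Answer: $30$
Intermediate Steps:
$p{\left(a \right)} = 2 a$
$M{\left(4 \right)} + p{\left(1 - -12 \right)} = 4 + 2 \left(1 - -12\right) = 4 + 2 \left(1 + 12\right) = 4 + 2 \cdot 13 = 4 + 26 = 30$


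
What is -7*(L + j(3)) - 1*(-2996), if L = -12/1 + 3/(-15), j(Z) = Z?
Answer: 15302/5 ≈ 3060.4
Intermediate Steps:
L = -61/5 (L = -12*1 + 3*(-1/15) = -12 - ⅕ = -61/5 ≈ -12.200)
-7*(L + j(3)) - 1*(-2996) = -7*(-61/5 + 3) - 1*(-2996) = -7*(-46/5) + 2996 = 322/5 + 2996 = 15302/5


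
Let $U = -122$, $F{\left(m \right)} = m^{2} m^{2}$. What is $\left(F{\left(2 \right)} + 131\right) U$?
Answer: $-17934$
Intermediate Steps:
$F{\left(m \right)} = m^{4}$
$\left(F{\left(2 \right)} + 131\right) U = \left(2^{4} + 131\right) \left(-122\right) = \left(16 + 131\right) \left(-122\right) = 147 \left(-122\right) = -17934$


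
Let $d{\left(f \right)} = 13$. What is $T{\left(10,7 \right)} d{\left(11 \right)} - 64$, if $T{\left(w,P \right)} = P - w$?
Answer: $-103$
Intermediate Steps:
$T{\left(10,7 \right)} d{\left(11 \right)} - 64 = \left(7 - 10\right) 13 - 64 = \left(-3\right) 13 - 64 = -39 - 64 = -103$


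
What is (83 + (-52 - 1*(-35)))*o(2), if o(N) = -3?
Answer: -198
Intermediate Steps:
(83 + (-52 - 1*(-35)))*o(2) = (83 + (-52 - 1*(-35)))*(-3) = (83 + (-52 + 35))*(-3) = (83 - 17)*(-3) = 66*(-3) = -198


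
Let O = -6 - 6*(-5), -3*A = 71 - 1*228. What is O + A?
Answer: 229/3 ≈ 76.333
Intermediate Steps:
A = 157/3 (A = -(71 - 1*228)/3 = -(71 - 228)/3 = -1/3*(-157) = 157/3 ≈ 52.333)
O = 24 (O = -6 + 30 = 24)
O + A = 24 + 157/3 = 229/3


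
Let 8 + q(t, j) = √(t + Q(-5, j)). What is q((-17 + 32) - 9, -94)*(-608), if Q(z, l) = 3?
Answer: 3040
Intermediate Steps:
q(t, j) = -8 + √(3 + t) (q(t, j) = -8 + √(t + 3) = -8 + √(3 + t))
q((-17 + 32) - 9, -94)*(-608) = (-8 + √(3 + ((-17 + 32) - 9)))*(-608) = (-8 + √(3 + (15 - 9)))*(-608) = (-8 + √(3 + 6))*(-608) = (-8 + √9)*(-608) = (-8 + 3)*(-608) = -5*(-608) = 3040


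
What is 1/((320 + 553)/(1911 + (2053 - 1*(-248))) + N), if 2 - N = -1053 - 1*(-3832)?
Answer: -468/1299539 ≈ -0.00036013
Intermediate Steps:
N = -2777 (N = 2 - (-1053 - 1*(-3832)) = 2 - (-1053 + 3832) = 2 - 1*2779 = 2 - 2779 = -2777)
1/((320 + 553)/(1911 + (2053 - 1*(-248))) + N) = 1/((320 + 553)/(1911 + (2053 - 1*(-248))) - 2777) = 1/(873/(1911 + (2053 + 248)) - 2777) = 1/(873/(1911 + 2301) - 2777) = 1/(873/4212 - 2777) = 1/(873*(1/4212) - 2777) = 1/(97/468 - 2777) = 1/(-1299539/468) = -468/1299539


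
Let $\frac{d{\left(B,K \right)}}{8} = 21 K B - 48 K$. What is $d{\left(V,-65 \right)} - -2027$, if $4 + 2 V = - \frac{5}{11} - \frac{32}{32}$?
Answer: $\frac{624457}{11} \approx 56769.0$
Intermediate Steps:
$V = - \frac{30}{11}$ ($V = -2 + \frac{- \frac{5}{11} - \frac{32}{32}}{2} = -2 + \frac{\left(-5\right) \frac{1}{11} - 1}{2} = -2 + \frac{- \frac{5}{11} - 1}{2} = -2 + \frac{1}{2} \left(- \frac{16}{11}\right) = -2 - \frac{8}{11} = - \frac{30}{11} \approx -2.7273$)
$d{\left(B,K \right)} = - 384 K + 168 B K$ ($d{\left(B,K \right)} = 8 \left(21 K B - 48 K\right) = 8 \left(21 B K - 48 K\right) = 8 \left(- 48 K + 21 B K\right) = - 384 K + 168 B K$)
$d{\left(V,-65 \right)} - -2027 = 24 \left(-65\right) \left(-16 + 7 \left(- \frac{30}{11}\right)\right) - -2027 = 24 \left(-65\right) \left(-16 - \frac{210}{11}\right) + 2027 = 24 \left(-65\right) \left(- \frac{386}{11}\right) + 2027 = \frac{602160}{11} + 2027 = \frac{624457}{11}$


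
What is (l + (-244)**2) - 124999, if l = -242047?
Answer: -307510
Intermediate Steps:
(l + (-244)**2) - 124999 = (-242047 + (-244)**2) - 124999 = (-242047 + 59536) - 124999 = -182511 - 124999 = -307510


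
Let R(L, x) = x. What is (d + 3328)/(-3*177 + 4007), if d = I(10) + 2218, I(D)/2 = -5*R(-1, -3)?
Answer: 1394/869 ≈ 1.6041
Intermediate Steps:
I(D) = 30 (I(D) = 2*(-5*(-3)) = 2*15 = 30)
d = 2248 (d = 30 + 2218 = 2248)
(d + 3328)/(-3*177 + 4007) = (2248 + 3328)/(-3*177 + 4007) = 5576/(-531 + 4007) = 5576/3476 = 5576*(1/3476) = 1394/869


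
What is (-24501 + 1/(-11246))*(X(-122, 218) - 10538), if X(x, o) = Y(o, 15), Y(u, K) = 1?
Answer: 2903346508639/11246 ≈ 2.5817e+8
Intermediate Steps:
X(x, o) = 1
(-24501 + 1/(-11246))*(X(-122, 218) - 10538) = (-24501 + 1/(-11246))*(1 - 10538) = (-24501 - 1/11246)*(-10537) = -275538247/11246*(-10537) = 2903346508639/11246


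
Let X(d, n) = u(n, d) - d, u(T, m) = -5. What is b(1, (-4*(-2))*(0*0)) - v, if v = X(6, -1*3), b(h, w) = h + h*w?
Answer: 12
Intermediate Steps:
X(d, n) = -5 - d
v = -11 (v = -5 - 1*6 = -5 - 6 = -11)
b(1, (-4*(-2))*(0*0)) - v = 1*(1 + (-4*(-2))*(0*0)) - 1*(-11) = 1*(1 + 8*0) + 11 = 1*(1 + 0) + 11 = 1*1 + 11 = 1 + 11 = 12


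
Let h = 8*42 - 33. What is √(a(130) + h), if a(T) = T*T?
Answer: √17203 ≈ 131.16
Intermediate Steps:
h = 303 (h = 336 - 33 = 303)
a(T) = T²
√(a(130) + h) = √(130² + 303) = √(16900 + 303) = √17203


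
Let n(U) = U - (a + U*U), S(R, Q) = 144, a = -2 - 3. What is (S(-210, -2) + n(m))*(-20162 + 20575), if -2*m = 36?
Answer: -79709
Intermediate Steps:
m = -18 (m = -½*36 = -18)
a = -5
n(U) = 5 + U - U² (n(U) = U - (-5 + U*U) = U - (-5 + U²) = U + (5 - U²) = 5 + U - U²)
(S(-210, -2) + n(m))*(-20162 + 20575) = (144 + (5 - 18 - 1*(-18)²))*(-20162 + 20575) = (144 + (5 - 18 - 1*324))*413 = (144 + (5 - 18 - 324))*413 = (144 - 337)*413 = -193*413 = -79709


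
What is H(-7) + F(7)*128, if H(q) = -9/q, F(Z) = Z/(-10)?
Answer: -3091/35 ≈ -88.314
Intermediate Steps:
F(Z) = -Z/10 (F(Z) = Z*(-⅒) = -Z/10)
H(-7) + F(7)*128 = -9/(-7) - ⅒*7*128 = -9*(-⅐) - 7/10*128 = 9/7 - 448/5 = -3091/35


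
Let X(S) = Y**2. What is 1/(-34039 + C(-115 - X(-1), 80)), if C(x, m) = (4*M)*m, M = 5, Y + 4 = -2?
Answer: -1/32439 ≈ -3.0827e-5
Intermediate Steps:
Y = -6 (Y = -4 - 2 = -6)
X(S) = 36 (X(S) = (-6)**2 = 36)
C(x, m) = 20*m (C(x, m) = (4*5)*m = 20*m)
1/(-34039 + C(-115 - X(-1), 80)) = 1/(-34039 + 20*80) = 1/(-34039 + 1600) = 1/(-32439) = -1/32439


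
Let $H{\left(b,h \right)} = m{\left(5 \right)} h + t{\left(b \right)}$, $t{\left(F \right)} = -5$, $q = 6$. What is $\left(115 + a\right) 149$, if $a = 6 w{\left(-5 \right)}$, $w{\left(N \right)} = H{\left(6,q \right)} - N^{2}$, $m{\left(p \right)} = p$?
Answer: $17135$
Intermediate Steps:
$H{\left(b,h \right)} = -5 + 5 h$ ($H{\left(b,h \right)} = 5 h - 5 = -5 + 5 h$)
$w{\left(N \right)} = 25 - N^{2}$ ($w{\left(N \right)} = \left(-5 + 5 \cdot 6\right) - N^{2} = \left(-5 + 30\right) - N^{2} = 25 - N^{2}$)
$a = 0$ ($a = 6 \left(25 - \left(-5\right)^{2}\right) = 6 \left(25 - 25\right) = 6 \cdot 0 = 0$)
$\left(115 + a\right) 149 = \left(115 + 0\right) 149 = 115 \cdot 149 = 17135$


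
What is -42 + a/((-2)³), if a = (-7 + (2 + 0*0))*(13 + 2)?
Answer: -261/8 ≈ -32.625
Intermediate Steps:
a = -75 (a = (-7 + (2 + 0))*15 = (-7 + 2)*15 = -5*15 = -75)
-42 + a/((-2)³) = -42 - 75/(-2)³ = -42 - 75/(-8) = -42 - ⅛*(-75) = -42 + 75/8 = -261/8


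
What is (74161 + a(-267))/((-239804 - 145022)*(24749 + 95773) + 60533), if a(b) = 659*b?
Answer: 101792/46379938639 ≈ 2.1947e-6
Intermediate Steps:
(74161 + a(-267))/((-239804 - 145022)*(24749 + 95773) + 60533) = (74161 + 659*(-267))/((-239804 - 145022)*(24749 + 95773) + 60533) = (74161 - 175953)/(-384826*120522 + 60533) = -101792/(-46379999172 + 60533) = -101792/(-46379938639) = -101792*(-1/46379938639) = 101792/46379938639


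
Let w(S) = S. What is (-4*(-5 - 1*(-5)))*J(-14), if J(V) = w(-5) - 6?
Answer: 0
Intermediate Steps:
J(V) = -11 (J(V) = -5 - 6 = -11)
(-4*(-5 - 1*(-5)))*J(-14) = -4*(-5 - 1*(-5))*(-11) = -4*(-5 + 5)*(-11) = -4*0*(-11) = 0*(-11) = 0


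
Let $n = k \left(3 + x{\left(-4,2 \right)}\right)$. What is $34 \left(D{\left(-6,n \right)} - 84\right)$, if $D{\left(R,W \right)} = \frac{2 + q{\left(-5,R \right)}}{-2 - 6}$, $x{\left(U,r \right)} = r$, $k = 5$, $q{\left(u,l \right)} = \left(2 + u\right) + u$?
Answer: $- \frac{5661}{2} \approx -2830.5$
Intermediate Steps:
$q{\left(u,l \right)} = 2 + 2 u$
$n = 25$ ($n = 5 \left(3 + 2\right) = 5 \cdot 5 = 25$)
$D{\left(R,W \right)} = \frac{3}{4}$ ($D{\left(R,W \right)} = \frac{2 + \left(2 + 2 \left(-5\right)\right)}{-2 - 6} = \frac{2 + \left(2 - 10\right)}{-8} = \left(2 - 8\right) \left(- \frac{1}{8}\right) = \left(-6\right) \left(- \frac{1}{8}\right) = \frac{3}{4}$)
$34 \left(D{\left(-6,n \right)} - 84\right) = 34 \left(\frac{3}{4} - 84\right) = 34 \left(- \frac{333}{4}\right) = - \frac{5661}{2}$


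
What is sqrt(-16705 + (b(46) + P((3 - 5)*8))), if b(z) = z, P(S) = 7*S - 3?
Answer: I*sqrt(16774) ≈ 129.51*I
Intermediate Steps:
P(S) = -3 + 7*S
sqrt(-16705 + (b(46) + P((3 - 5)*8))) = sqrt(-16705 + (46 + (-3 + 7*((3 - 5)*8)))) = sqrt(-16705 + (46 + (-3 + 7*(-2*8)))) = sqrt(-16705 + (46 + (-3 + 7*(-16)))) = sqrt(-16705 + (46 + (-3 - 112))) = sqrt(-16705 + (46 - 115)) = sqrt(-16705 - 69) = sqrt(-16774) = I*sqrt(16774)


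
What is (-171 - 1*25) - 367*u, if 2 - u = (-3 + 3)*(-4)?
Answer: -930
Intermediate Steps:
u = 2 (u = 2 - (-3 + 3)*(-4) = 2 - 0*(-4) = 2 - 1*0 = 2 + 0 = 2)
(-171 - 1*25) - 367*u = (-171 - 1*25) - 367*2 = (-171 - 25) - 734 = -196 - 734 = -930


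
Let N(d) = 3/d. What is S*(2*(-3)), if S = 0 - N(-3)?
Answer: -6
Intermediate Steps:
S = 1 (S = 0 - 3/(-3) = 0 - 3*(-1)/3 = 0 - 1*(-1) = 0 + 1 = 1)
S*(2*(-3)) = 1*(2*(-3)) = 1*(-6) = -6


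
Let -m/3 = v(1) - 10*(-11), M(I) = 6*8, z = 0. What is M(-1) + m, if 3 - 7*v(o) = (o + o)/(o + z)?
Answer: -1977/7 ≈ -282.43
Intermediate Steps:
v(o) = ⅐ (v(o) = 3/7 - (o + o)/(7*(o + 0)) = 3/7 - 2*o/(7*o) = 3/7 - ⅐*2 = 3/7 - 2/7 = ⅐)
M(I) = 48
m = -2313/7 (m = -3*(⅐ - 10*(-11)) = -3*(⅐ + 110) = -3*771/7 = -2313/7 ≈ -330.43)
M(-1) + m = 48 - 2313/7 = -1977/7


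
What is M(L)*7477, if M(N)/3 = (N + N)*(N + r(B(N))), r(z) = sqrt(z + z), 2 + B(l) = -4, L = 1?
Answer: 44862 + 89724*I*sqrt(3) ≈ 44862.0 + 1.5541e+5*I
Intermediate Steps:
B(l) = -6 (B(l) = -2 - 4 = -6)
r(z) = sqrt(2)*sqrt(z) (r(z) = sqrt(2*z) = sqrt(2)*sqrt(z))
M(N) = 6*N*(N + 2*I*sqrt(3)) (M(N) = 3*((N + N)*(N + sqrt(2)*sqrt(-6))) = 3*((2*N)*(N + sqrt(2)*(I*sqrt(6)))) = 3*((2*N)*(N + 2*I*sqrt(3))) = 3*(2*N*(N + 2*I*sqrt(3))) = 6*N*(N + 2*I*sqrt(3)))
M(L)*7477 = (6*1*(1 + 2*I*sqrt(3)))*7477 = (6 + 12*I*sqrt(3))*7477 = 44862 + 89724*I*sqrt(3)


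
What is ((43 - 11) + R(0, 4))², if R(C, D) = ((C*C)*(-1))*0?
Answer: 1024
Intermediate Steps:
R(C, D) = 0 (R(C, D) = (C²*(-1))*0 = -C²*0 = 0)
((43 - 11) + R(0, 4))² = ((43 - 11) + 0)² = (32 + 0)² = 32² = 1024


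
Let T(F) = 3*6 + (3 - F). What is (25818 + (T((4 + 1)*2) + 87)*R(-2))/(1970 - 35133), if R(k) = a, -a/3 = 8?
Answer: -23466/33163 ≈ -0.70760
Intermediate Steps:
a = -24 (a = -3*8 = -24)
R(k) = -24
T(F) = 21 - F (T(F) = 18 + (3 - F) = 21 - F)
(25818 + (T((4 + 1)*2) + 87)*R(-2))/(1970 - 35133) = (25818 + ((21 - (4 + 1)*2) + 87)*(-24))/(1970 - 35133) = (25818 + ((21 - 5*2) + 87)*(-24))/(-33163) = (25818 + ((21 - 1*10) + 87)*(-24))*(-1/33163) = (25818 + ((21 - 10) + 87)*(-24))*(-1/33163) = (25818 + (11 + 87)*(-24))*(-1/33163) = (25818 + 98*(-24))*(-1/33163) = (25818 - 2352)*(-1/33163) = 23466*(-1/33163) = -23466/33163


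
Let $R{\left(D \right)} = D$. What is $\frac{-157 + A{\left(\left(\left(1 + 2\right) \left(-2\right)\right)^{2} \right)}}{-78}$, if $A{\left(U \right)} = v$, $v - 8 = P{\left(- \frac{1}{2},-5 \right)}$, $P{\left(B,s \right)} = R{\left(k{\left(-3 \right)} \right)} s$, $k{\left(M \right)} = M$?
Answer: $\frac{67}{39} \approx 1.7179$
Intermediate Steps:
$P{\left(B,s \right)} = - 3 s$
$v = 23$ ($v = 8 - -15 = 8 + 15 = 23$)
$A{\left(U \right)} = 23$
$\frac{-157 + A{\left(\left(\left(1 + 2\right) \left(-2\right)\right)^{2} \right)}}{-78} = \frac{-157 + 23}{-78} = \left(-134\right) \left(- \frac{1}{78}\right) = \frac{67}{39}$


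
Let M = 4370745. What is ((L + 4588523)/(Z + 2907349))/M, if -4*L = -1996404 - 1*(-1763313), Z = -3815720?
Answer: -18587183/15881032025580 ≈ -1.1704e-6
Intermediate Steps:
L = 233091/4 (L = -(-1996404 - 1*(-1763313))/4 = -(-1996404 + 1763313)/4 = -1/4*(-233091) = 233091/4 ≈ 58273.)
((L + 4588523)/(Z + 2907349))/M = ((233091/4 + 4588523)/(-3815720 + 2907349))/4370745 = ((18587183/4)/(-908371))*(1/4370745) = ((18587183/4)*(-1/908371))*(1/4370745) = -18587183/3633484*1/4370745 = -18587183/15881032025580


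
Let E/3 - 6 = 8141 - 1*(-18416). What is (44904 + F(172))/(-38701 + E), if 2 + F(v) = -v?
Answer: 22365/20494 ≈ 1.0913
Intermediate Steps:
E = 79689 (E = 18 + 3*(8141 - 1*(-18416)) = 18 + 3*(8141 + 18416) = 18 + 3*26557 = 18 + 79671 = 79689)
F(v) = -2 - v
(44904 + F(172))/(-38701 + E) = (44904 + (-2 - 1*172))/(-38701 + 79689) = (44904 + (-2 - 172))/40988 = (44904 - 174)*(1/40988) = 44730*(1/40988) = 22365/20494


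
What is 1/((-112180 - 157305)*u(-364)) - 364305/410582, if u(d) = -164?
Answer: -8050327894559/9072946602140 ≈ -0.88729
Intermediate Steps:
1/((-112180 - 157305)*u(-364)) - 364305/410582 = 1/(-112180 - 157305*(-164)) - 364305/410582 = -1/164/(-269485) - 364305*1/410582 = -1/269485*(-1/164) - 364305/410582 = 1/44195540 - 364305/410582 = -8050327894559/9072946602140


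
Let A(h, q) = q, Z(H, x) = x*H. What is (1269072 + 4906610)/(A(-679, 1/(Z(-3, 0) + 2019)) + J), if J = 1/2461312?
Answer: 30689365753648896/2463331 ≈ 1.2458e+10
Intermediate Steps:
Z(H, x) = H*x
J = 1/2461312 ≈ 4.0629e-7
(1269072 + 4906610)/(A(-679, 1/(Z(-3, 0) + 2019)) + J) = (1269072 + 4906610)/(1/(-3*0 + 2019) + 1/2461312) = 6175682/(1/(0 + 2019) + 1/2461312) = 6175682/(1/2019 + 1/2461312) = 6175682/(2463331/4969388928) = 6175682*(4969388928/2463331) = 30689365753648896/2463331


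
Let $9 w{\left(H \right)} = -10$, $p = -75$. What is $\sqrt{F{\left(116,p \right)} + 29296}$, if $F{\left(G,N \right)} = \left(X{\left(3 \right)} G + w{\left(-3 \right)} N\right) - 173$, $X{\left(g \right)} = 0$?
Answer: $\frac{\sqrt{262857}}{3} \approx 170.9$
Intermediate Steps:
$w{\left(H \right)} = - \frac{10}{9}$ ($w{\left(H \right)} = \frac{1}{9} \left(-10\right) = - \frac{10}{9}$)
$F{\left(G,N \right)} = -173 - \frac{10 N}{9}$ ($F{\left(G,N \right)} = \left(0 G - \frac{10 N}{9}\right) - 173 = \left(0 - \frac{10 N}{9}\right) - 173 = - \frac{10 N}{9} - 173 = -173 - \frac{10 N}{9}$)
$\sqrt{F{\left(116,p \right)} + 29296} = \sqrt{\left(-173 - - \frac{250}{3}\right) + 29296} = \sqrt{\left(-173 + \frac{250}{3}\right) + 29296} = \sqrt{- \frac{269}{3} + 29296} = \sqrt{\frac{87619}{3}} = \frac{\sqrt{262857}}{3}$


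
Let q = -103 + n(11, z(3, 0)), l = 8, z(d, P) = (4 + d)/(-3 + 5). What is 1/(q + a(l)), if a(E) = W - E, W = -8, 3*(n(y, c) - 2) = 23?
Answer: -3/328 ≈ -0.0091463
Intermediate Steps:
z(d, P) = 2 + d/2 (z(d, P) = (4 + d)/2 = (4 + d)*(½) = 2 + d/2)
n(y, c) = 29/3 (n(y, c) = 2 + (⅓)*23 = 2 + 23/3 = 29/3)
a(E) = -8 - E
q = -280/3 (q = -103 + 29/3 = -280/3 ≈ -93.333)
1/(q + a(l)) = 1/(-280/3 + (-8 - 1*8)) = 1/(-280/3 + (-8 - 8)) = 1/(-280/3 - 16) = 1/(-328/3) = -3/328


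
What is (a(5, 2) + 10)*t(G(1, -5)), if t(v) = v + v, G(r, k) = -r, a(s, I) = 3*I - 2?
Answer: -28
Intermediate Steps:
a(s, I) = -2 + 3*I
t(v) = 2*v
(a(5, 2) + 10)*t(G(1, -5)) = ((-2 + 3*2) + 10)*(2*(-1*1)) = ((-2 + 6) + 10)*(2*(-1)) = (4 + 10)*(-2) = 14*(-2) = -28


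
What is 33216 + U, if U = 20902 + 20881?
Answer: 74999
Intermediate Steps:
U = 41783
33216 + U = 33216 + 41783 = 74999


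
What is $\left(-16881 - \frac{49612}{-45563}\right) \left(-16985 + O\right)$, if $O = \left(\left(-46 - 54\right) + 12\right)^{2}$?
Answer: $\frac{7107247472231}{45563} \approx 1.5599 \cdot 10^{8}$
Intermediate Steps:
$O = 7744$ ($O = \left(\left(-46 - 54\right) + 12\right)^{2} = \left(-100 + 12\right)^{2} = \left(-88\right)^{2} = 7744$)
$\left(-16881 - \frac{49612}{-45563}\right) \left(-16985 + O\right) = \left(-16881 - \frac{49612}{-45563}\right) \left(-16985 + 7744\right) = \left(-16881 - - \frac{49612}{45563}\right) \left(-9241\right) = \left(-16881 + \frac{49612}{45563}\right) \left(-9241\right) = \left(- \frac{769099391}{45563}\right) \left(-9241\right) = \frac{7107247472231}{45563}$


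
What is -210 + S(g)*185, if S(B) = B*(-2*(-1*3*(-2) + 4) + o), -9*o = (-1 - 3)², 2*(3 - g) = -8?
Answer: -255710/9 ≈ -28412.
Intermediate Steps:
g = 7 (g = 3 - ½*(-8) = 3 + 4 = 7)
o = -16/9 (o = -(-1 - 3)²/9 = -⅑*(-4)² = -⅑*16 = -16/9 ≈ -1.7778)
S(B) = -196*B/9 (S(B) = B*(-2*(-1*3*(-2) + 4) - 16/9) = B*(-2*(-3*(-2) + 4) - 16/9) = B*(-2*(6 + 4) - 16/9) = B*(-2*10 - 16/9) = B*(-20 - 16/9) = B*(-196/9) = -196*B/9)
-210 + S(g)*185 = -210 - 196/9*7*185 = -210 - 1372/9*185 = -210 - 253820/9 = -255710/9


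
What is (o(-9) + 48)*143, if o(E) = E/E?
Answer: 7007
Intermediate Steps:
o(E) = 1
(o(-9) + 48)*143 = (1 + 48)*143 = 49*143 = 7007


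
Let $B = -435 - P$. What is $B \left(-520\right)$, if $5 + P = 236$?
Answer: $346320$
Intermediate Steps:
$P = 231$ ($P = -5 + 236 = 231$)
$B = -666$ ($B = -435 - 231 = -666$)
$B \left(-520\right) = \left(-666\right) \left(-520\right) = 346320$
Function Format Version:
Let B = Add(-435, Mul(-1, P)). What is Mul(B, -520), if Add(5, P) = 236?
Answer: 346320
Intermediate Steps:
P = 231 (P = Add(-5, 236) = 231)
B = -666 (B = Add(-435, Mul(-1, 231)) = Add(-435, -231) = -666)
Mul(B, -520) = Mul(-666, -520) = 346320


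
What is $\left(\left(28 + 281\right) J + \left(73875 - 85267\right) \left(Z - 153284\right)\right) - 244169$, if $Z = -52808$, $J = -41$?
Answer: $2347543226$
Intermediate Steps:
$\left(\left(28 + 281\right) J + \left(73875 - 85267\right) \left(Z - 153284\right)\right) - 244169 = \left(\left(28 + 281\right) \left(-41\right) + \left(73875 - 85267\right) \left(-52808 - 153284\right)\right) - 244169 = \left(309 \left(-41\right) - -2347800064\right) - 244169 = \left(-12669 + 2347800064\right) - 244169 = 2347787395 - 244169 = 2347543226$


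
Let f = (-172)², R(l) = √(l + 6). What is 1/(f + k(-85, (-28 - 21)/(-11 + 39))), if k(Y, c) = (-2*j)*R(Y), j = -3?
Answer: 7396/218803975 - 3*I*√79/437607950 ≈ 3.3802e-5 - 6.0933e-8*I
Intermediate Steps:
R(l) = √(6 + l)
f = 29584
k(Y, c) = 6*√(6 + Y) (k(Y, c) = (-2*(-3))*√(6 + Y) = 6*√(6 + Y))
1/(f + k(-85, (-28 - 21)/(-11 + 39))) = 1/(29584 + 6*√(6 - 85)) = 1/(29584 + 6*√(-79)) = 1/(29584 + 6*(I*√79)) = 1/(29584 + 6*I*√79)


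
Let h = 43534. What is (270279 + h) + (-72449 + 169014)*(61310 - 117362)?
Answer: -5412347567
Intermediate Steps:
(270279 + h) + (-72449 + 169014)*(61310 - 117362) = (270279 + 43534) + (-72449 + 169014)*(61310 - 117362) = 313813 + 96565*(-56052) = 313813 - 5412661380 = -5412347567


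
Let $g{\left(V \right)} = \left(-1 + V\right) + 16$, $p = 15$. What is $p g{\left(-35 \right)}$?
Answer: $-300$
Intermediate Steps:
$g{\left(V \right)} = 15 + V$
$p g{\left(-35 \right)} = 15 \left(15 - 35\right) = 15 \left(-20\right) = -300$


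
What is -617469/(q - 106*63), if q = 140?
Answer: 617469/6538 ≈ 94.443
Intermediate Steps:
-617469/(q - 106*63) = -617469/(140 - 106*63) = -617469/(140 - 6678) = -617469/(-6538) = -617469*(-1/6538) = 617469/6538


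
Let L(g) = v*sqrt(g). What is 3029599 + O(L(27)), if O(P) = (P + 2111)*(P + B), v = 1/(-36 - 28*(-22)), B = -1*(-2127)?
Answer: 14907526610971/1982464 + 6357*sqrt(3)/704 ≈ 7.5197e+6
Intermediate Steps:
B = 2127
v = 1/1408 (v = -1/22/(-64) = -1/64*(-1/22) = 1/1408 ≈ 0.00071023)
L(g) = sqrt(g)/1408
O(P) = (2111 + P)*(2127 + P) (O(P) = (P + 2111)*(P + 2127) = (2111 + P)*(2127 + P))
3029599 + O(L(27)) = 3029599 + (4490097 + (sqrt(27)/1408)**2 + 4238*(sqrt(27)/1408)) = 3029599 + (4490097 + ((3*sqrt(3))/1408)**2 + 4238*((3*sqrt(3))/1408)) = 3029599 + (4490097 + (3*sqrt(3)/1408)**2 + 4238*(3*sqrt(3)/1408)) = 3029599 + (4490097 + 27/1982464 + 6357*sqrt(3)/704) = 3029599 + (8901455659035/1982464 + 6357*sqrt(3)/704) = 14907526610971/1982464 + 6357*sqrt(3)/704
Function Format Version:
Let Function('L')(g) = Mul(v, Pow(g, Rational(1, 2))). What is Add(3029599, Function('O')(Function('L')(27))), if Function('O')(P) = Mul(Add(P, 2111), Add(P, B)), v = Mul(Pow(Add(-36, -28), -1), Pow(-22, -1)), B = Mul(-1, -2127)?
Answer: Add(Rational(14907526610971, 1982464), Mul(Rational(6357, 704), Pow(3, Rational(1, 2)))) ≈ 7.5197e+6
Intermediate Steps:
B = 2127
v = Rational(1, 1408) (v = Mul(Pow(-64, -1), Rational(-1, 22)) = Mul(Rational(-1, 64), Rational(-1, 22)) = Rational(1, 1408) ≈ 0.00071023)
Function('L')(g) = Mul(Rational(1, 1408), Pow(g, Rational(1, 2)))
Function('O')(P) = Mul(Add(2111, P), Add(2127, P)) (Function('O')(P) = Mul(Add(P, 2111), Add(P, 2127)) = Mul(Add(2111, P), Add(2127, P)))
Add(3029599, Function('O')(Function('L')(27))) = Add(3029599, Add(4490097, Pow(Mul(Rational(1, 1408), Pow(27, Rational(1, 2))), 2), Mul(4238, Mul(Rational(1, 1408), Pow(27, Rational(1, 2)))))) = Add(3029599, Add(4490097, Pow(Mul(Rational(1, 1408), Mul(3, Pow(3, Rational(1, 2)))), 2), Mul(4238, Mul(Rational(1, 1408), Mul(3, Pow(3, Rational(1, 2))))))) = Add(3029599, Add(4490097, Pow(Mul(Rational(3, 1408), Pow(3, Rational(1, 2))), 2), Mul(4238, Mul(Rational(3, 1408), Pow(3, Rational(1, 2)))))) = Add(3029599, Add(4490097, Rational(27, 1982464), Mul(Rational(6357, 704), Pow(3, Rational(1, 2))))) = Add(3029599, Add(Rational(8901455659035, 1982464), Mul(Rational(6357, 704), Pow(3, Rational(1, 2))))) = Add(Rational(14907526610971, 1982464), Mul(Rational(6357, 704), Pow(3, Rational(1, 2))))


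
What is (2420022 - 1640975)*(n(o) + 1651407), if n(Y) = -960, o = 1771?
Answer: 1285775784009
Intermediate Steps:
(2420022 - 1640975)*(n(o) + 1651407) = (2420022 - 1640975)*(-960 + 1651407) = 779047*1650447 = 1285775784009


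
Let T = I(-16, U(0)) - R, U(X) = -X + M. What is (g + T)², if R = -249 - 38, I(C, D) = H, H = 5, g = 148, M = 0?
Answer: 193600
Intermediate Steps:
U(X) = -X (U(X) = -X + 0 = -X)
I(C, D) = 5
R = -287
T = 292 (T = 5 - 1*(-287) = 5 + 287 = 292)
(g + T)² = (148 + 292)² = 440² = 193600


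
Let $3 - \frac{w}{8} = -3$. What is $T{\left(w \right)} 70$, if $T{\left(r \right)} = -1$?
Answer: $-70$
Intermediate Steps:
$w = 48$ ($w = 24 - -24 = 24 + 24 = 48$)
$T{\left(w \right)} 70 = \left(-1\right) 70 = -70$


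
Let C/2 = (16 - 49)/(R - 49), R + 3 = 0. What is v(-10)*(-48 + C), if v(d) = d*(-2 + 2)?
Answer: 0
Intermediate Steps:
R = -3 (R = -3 + 0 = -3)
v(d) = 0 (v(d) = d*0 = 0)
C = 33/26 (C = 2*((16 - 49)/(-3 - 49)) = 2*(-33/(-52)) = 2*(-33*(-1/52)) = 2*(33/52) = 33/26 ≈ 1.2692)
v(-10)*(-48 + C) = 0*(-48 + 33/26) = 0*(-1215/26) = 0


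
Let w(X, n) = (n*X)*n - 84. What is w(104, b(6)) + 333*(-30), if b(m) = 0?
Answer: -10074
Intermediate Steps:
w(X, n) = -84 + X*n**2 (w(X, n) = (X*n)*n - 84 = X*n**2 - 84 = -84 + X*n**2)
w(104, b(6)) + 333*(-30) = (-84 + 104*0**2) + 333*(-30) = (-84 + 104*0) - 9990 = (-84 + 0) - 9990 = -84 - 9990 = -10074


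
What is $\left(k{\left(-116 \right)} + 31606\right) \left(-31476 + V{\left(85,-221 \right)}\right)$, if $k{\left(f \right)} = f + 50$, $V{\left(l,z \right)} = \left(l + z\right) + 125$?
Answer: $-993099980$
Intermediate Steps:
$V{\left(l,z \right)} = 125 + l + z$
$k{\left(f \right)} = 50 + f$
$\left(k{\left(-116 \right)} + 31606\right) \left(-31476 + V{\left(85,-221 \right)}\right) = \left(\left(50 - 116\right) + 31606\right) \left(-31476 + \left(125 + 85 - 221\right)\right) = \left(-66 + 31606\right) \left(-31476 - 11\right) = 31540 \left(-31487\right) = -993099980$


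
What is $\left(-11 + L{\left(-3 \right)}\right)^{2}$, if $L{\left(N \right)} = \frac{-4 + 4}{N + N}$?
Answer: $121$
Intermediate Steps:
$L{\left(N \right)} = 0$ ($L{\left(N \right)} = \frac{0}{2 N} = 0 \frac{1}{2 N} = 0$)
$\left(-11 + L{\left(-3 \right)}\right)^{2} = \left(-11 + 0\right)^{2} = \left(-11\right)^{2} = 121$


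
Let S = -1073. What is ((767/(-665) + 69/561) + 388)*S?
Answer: -51634483238/124355 ≈ -4.1522e+5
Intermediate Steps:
((767/(-665) + 69/561) + 388)*S = ((767/(-665) + 69/561) + 388)*(-1073) = ((767*(-1/665) + 69*(1/561)) + 388)*(-1073) = ((-767/665 + 23/187) + 388)*(-1073) = (-128134/124355 + 388)*(-1073) = (48121606/124355)*(-1073) = -51634483238/124355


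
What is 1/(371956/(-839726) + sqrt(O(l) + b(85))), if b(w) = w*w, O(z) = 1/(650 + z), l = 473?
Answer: 43844885289361/715140017366796656 + 176284938769*sqrt(2277914537)/715140017366796656 ≈ 0.011826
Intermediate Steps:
b(w) = w**2
1/(371956/(-839726) + sqrt(O(l) + b(85))) = 1/(371956/(-839726) + sqrt(1/(650 + 473) + 85**2)) = 1/(371956*(-1/839726) + sqrt(1/1123 + 7225)) = 1/(-185978/419863 + sqrt(1/1123 + 7225)) = 1/(-185978/419863 + sqrt(8113676/1123)) = 1/(-185978/419863 + 2*sqrt(2277914537)/1123)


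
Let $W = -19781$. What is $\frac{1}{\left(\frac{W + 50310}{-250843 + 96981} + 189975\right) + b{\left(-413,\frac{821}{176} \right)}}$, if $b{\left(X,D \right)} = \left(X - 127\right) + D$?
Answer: $\frac{13539856}{2564983095159} \approx 5.2787 \cdot 10^{-6}$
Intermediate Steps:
$b{\left(X,D \right)} = -127 + D + X$ ($b{\left(X,D \right)} = \left(-127 + X\right) + D = -127 + D + X$)
$\frac{1}{\left(\frac{W + 50310}{-250843 + 96981} + 189975\right) + b{\left(-413,\frac{821}{176} \right)}} = \frac{1}{\left(\frac{-19781 + 50310}{-250843 + 96981} + 189975\right) - \left(540 - \frac{821}{176}\right)} = \frac{1}{\left(\frac{30529}{-153862} + 189975\right) - \frac{94219}{176}} = \frac{1}{\left(30529 \left(- \frac{1}{153862}\right) + 189975\right) - \frac{94219}{176}} = \frac{1}{\left(- \frac{30529}{153862} + 189975\right) - \frac{94219}{176}} = \frac{1}{\frac{29229902921}{153862} - \frac{94219}{176}} = \frac{1}{\frac{2564983095159}{13539856}} = \frac{13539856}{2564983095159}$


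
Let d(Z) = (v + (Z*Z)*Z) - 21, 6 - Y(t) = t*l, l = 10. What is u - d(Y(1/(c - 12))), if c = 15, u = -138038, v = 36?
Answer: -3727943/27 ≈ -1.3807e+5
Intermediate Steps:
Y(t) = 6 - 10*t (Y(t) = 6 - t*10 = 6 - 10*t)
d(Z) = 15 + Z³ (d(Z) = (36 + (Z*Z)*Z) - 21 = (36 + Z²*Z) - 21 = (36 + Z³) - 21 = 15 + Z³)
u - d(Y(1/(c - 12))) = -138038 - (15 + (6 - 10/(15 - 12))³) = -138038 - (15 + (6 - 10/3)³) = -138038 - (15 + (8/3)³) = -138038 - (15 + 512/27) = -138038 - 1*917/27 = -138038 - 917/27 = -3727943/27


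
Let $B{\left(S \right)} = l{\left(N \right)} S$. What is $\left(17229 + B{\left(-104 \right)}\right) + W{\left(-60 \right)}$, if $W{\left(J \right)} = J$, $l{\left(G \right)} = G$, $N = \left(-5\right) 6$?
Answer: $20289$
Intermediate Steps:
$N = -30$
$B{\left(S \right)} = - 30 S$
$\left(17229 + B{\left(-104 \right)}\right) + W{\left(-60 \right)} = \left(17229 - -3120\right) - 60 = \left(17229 + 3120\right) - 60 = 20349 - 60 = 20289$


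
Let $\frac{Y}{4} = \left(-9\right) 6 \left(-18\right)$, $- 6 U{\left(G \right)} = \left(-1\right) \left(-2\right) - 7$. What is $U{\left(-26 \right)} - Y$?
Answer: $- \frac{23323}{6} \approx -3887.2$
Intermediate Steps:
$U{\left(G \right)} = \frac{5}{6}$ ($U{\left(G \right)} = - \frac{\left(-1\right) \left(-2\right) - 7}{6} = - \frac{2 - 7}{6} = \left(- \frac{1}{6}\right) \left(-5\right) = \frac{5}{6}$)
$Y = 3888$ ($Y = 4 \left(-9\right) 6 \left(-18\right) = 4 \left(\left(-54\right) \left(-18\right)\right) = 4 \cdot 972 = 3888$)
$U{\left(-26 \right)} - Y = \frac{5}{6} - 3888 = - \frac{23323}{6}$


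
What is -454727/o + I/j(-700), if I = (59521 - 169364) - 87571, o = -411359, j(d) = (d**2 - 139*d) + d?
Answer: 1019422157/1325841700 ≈ 0.76889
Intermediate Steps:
j(d) = d**2 - 138*d
I = -197414 (I = -109843 - 87571 = -197414)
-454727/o + I/j(-700) = -454727/(-411359) - 197414*(-1/(700*(-138 - 700))) = -454727*(-1/411359) - 197414/((-700*(-838))) = 34979/31643 - 197414/586600 = 34979/31643 - 197414*1/586600 = 34979/31643 - 14101/41900 = 1019422157/1325841700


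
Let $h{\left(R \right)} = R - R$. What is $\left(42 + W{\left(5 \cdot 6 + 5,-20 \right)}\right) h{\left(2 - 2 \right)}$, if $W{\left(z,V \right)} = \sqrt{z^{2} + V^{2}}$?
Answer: $0$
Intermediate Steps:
$h{\left(R \right)} = 0$
$W{\left(z,V \right)} = \sqrt{V^{2} + z^{2}}$
$\left(42 + W{\left(5 \cdot 6 + 5,-20 \right)}\right) h{\left(2 - 2 \right)} = \left(42 + \sqrt{\left(-20\right)^{2} + \left(5 \cdot 6 + 5\right)^{2}}\right) 0 = \left(42 + \sqrt{400 + \left(30 + 5\right)^{2}}\right) 0 = \left(42 + \sqrt{400 + 35^{2}}\right) 0 = \left(42 + \sqrt{400 + 1225}\right) 0 = \left(42 + \sqrt{1625}\right) 0 = \left(42 + 5 \sqrt{65}\right) 0 = 0$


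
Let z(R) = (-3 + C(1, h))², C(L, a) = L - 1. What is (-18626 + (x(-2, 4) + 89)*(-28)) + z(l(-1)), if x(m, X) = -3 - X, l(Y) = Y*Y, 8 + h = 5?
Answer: -20913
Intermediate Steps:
h = -3 (h = -8 + 5 = -3)
C(L, a) = -1 + L
l(Y) = Y²
z(R) = 9 (z(R) = (-3 + (-1 + 1))² = (-3 + 0)² = (-3)² = 9)
(-18626 + (x(-2, 4) + 89)*(-28)) + z(l(-1)) = (-18626 + ((-3 - 1*4) + 89)*(-28)) + 9 = (-18626 + ((-3 - 4) + 89)*(-28)) + 9 = (-18626 + (-7 + 89)*(-28)) + 9 = (-18626 + 82*(-28)) + 9 = (-18626 - 2296) + 9 = -20922 + 9 = -20913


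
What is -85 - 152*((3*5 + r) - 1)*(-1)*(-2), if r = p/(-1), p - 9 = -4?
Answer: -2821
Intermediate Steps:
p = 5 (p = 9 - 4 = 5)
r = -5 (r = 5/(-1) = 5*(-1) = -5)
-85 - 152*((3*5 + r) - 1)*(-1)*(-2) = -85 - 152*((3*5 - 5) - 1)*(-1)*(-2) = -85 - 152*((15 - 5) - 1)*(-1)*(-2) = -85 - 152*(10 - 1)*(-1)*(-2) = -85 - 152*9*(-1)*(-2) = -85 - (-1368)*(-2) = -85 - 152*18 = -85 - 2736 = -2821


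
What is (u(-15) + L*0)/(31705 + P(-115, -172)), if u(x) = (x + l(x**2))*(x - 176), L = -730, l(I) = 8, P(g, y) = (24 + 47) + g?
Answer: 191/4523 ≈ 0.042229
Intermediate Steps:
P(g, y) = 71 + g
u(x) = (-176 + x)*(8 + x) (u(x) = (x + 8)*(x - 176) = (8 + x)*(-176 + x) = (-176 + x)*(8 + x))
(u(-15) + L*0)/(31705 + P(-115, -172)) = ((-1408 + (-15)**2 - 168*(-15)) - 730*0)/(31705 + (71 - 115)) = ((-1408 + 225 + 2520) + 0)/(31705 - 44) = (1337 + 0)/31661 = 1337*(1/31661) = 191/4523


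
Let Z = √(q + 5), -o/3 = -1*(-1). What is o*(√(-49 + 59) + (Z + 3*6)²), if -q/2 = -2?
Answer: -1323 - 3*√10 ≈ -1332.5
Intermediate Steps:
q = 4 (q = -2*(-2) = 4)
o = -3 (o = -(-3)*(-1) = -3*1 = -3)
Z = 3 (Z = √(4 + 5) = √9 = 3)
o*(√(-49 + 59) + (Z + 3*6)²) = -3*(√(-49 + 59) + (3 + 3*6)²) = -3*(√10 + (3 + 18)²) = -3*(√10 + 21²) = -3*(√10 + 441) = -3*(441 + √10) = -1323 - 3*√10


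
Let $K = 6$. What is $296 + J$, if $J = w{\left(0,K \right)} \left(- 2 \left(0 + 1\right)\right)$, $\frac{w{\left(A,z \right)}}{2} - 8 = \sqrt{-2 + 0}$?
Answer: $264 - 4 i \sqrt{2} \approx 264.0 - 5.6569 i$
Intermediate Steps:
$w{\left(A,z \right)} = 16 + 2 i \sqrt{2}$ ($w{\left(A,z \right)} = 16 + 2 \sqrt{-2 + 0} = 16 + 2 \sqrt{-2} = 16 + 2 i \sqrt{2}$)
$J = -32 - 4 i \sqrt{2}$ ($J = \left(16 + 2 i \sqrt{2}\right) \left(- 2 \left(0 + 1\right)\right) = \left(16 + 2 i \sqrt{2}\right) \left(\left(-2\right) 1\right) = \left(16 + 2 i \sqrt{2}\right) \left(-2\right) = -32 - 4 i \sqrt{2} \approx -32.0 - 5.6569 i$)
$296 + J = 296 - \left(32 + 4 i \sqrt{2}\right) = 264 - 4 i \sqrt{2}$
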